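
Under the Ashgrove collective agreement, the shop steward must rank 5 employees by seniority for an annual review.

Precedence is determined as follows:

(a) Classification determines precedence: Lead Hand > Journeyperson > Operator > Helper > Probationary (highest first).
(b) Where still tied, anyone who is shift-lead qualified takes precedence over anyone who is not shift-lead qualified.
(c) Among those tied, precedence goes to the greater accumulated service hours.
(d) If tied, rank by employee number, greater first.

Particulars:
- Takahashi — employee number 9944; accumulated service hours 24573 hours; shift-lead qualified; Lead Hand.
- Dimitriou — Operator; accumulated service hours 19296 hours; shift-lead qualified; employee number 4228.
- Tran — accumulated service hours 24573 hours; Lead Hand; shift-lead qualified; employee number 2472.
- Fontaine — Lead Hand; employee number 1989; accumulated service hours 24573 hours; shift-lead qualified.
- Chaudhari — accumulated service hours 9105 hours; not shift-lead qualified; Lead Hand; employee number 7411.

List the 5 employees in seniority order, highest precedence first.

By classification: Takahashi, Tran, Fontaine and Chaudhari (Lead Hand); then Dimitriou (Operator).
Among Takahashi, Tran, Fontaine and Chaudhari, shift-lead qualified before not shift-lead qualified: Takahashi, Tran and Fontaine (shift-lead qualified) before Chaudhari (not shift-lead qualified).
Takahashi, Tran and Fontaine all have accumulated service hours 24573 hours, so the next rule applies.
Among Takahashi, Tran and Fontaine, by employee number (higher first): Takahashi (9944) before Tran (2472) before Fontaine (1989).
Full order: Takahashi, Tran, Fontaine, Chaudhari, Dimitriou.

Takahashi, Tran, Fontaine, Chaudhari, Dimitriou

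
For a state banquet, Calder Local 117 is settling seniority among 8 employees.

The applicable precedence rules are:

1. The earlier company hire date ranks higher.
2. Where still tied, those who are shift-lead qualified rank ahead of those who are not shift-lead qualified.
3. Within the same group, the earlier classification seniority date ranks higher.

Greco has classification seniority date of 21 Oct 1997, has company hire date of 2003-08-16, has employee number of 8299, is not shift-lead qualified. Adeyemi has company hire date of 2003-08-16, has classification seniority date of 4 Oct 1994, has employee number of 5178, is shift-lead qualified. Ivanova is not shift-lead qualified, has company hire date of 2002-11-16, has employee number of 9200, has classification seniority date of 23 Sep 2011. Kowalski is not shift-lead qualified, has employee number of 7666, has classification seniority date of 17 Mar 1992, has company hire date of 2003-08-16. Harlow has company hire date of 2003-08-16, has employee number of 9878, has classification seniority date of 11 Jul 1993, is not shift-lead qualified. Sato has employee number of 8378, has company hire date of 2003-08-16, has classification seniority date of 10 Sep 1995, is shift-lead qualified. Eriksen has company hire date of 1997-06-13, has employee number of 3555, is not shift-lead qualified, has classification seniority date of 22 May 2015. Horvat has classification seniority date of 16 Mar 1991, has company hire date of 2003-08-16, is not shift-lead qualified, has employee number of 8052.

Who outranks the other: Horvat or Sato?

By company hire date (earlier first): Eriksen (1997-06-13); then Ivanova (2002-11-16); then Adeyemi, Sato, Horvat, Kowalski, Harlow and Greco (each 2003-08-16).
Among Adeyemi, Sato, Horvat, Kowalski, Harlow and Greco, shift-lead qualified before not shift-lead qualified: Adeyemi and Sato (shift-lead qualified) before Horvat, Kowalski, Harlow and Greco (not shift-lead qualified).
Among Adeyemi and Sato, by classification seniority date (earlier first): Adeyemi (4 Oct 1994) before Sato (10 Sep 1995).
Among Horvat, Kowalski, Harlow and Greco, by classification seniority date (earlier first): Horvat (16 Mar 1991) before Kowalski (17 Mar 1992) before Harlow (11 Jul 1993) before Greco (21 Oct 1997).
So Sato takes precedence.

Sato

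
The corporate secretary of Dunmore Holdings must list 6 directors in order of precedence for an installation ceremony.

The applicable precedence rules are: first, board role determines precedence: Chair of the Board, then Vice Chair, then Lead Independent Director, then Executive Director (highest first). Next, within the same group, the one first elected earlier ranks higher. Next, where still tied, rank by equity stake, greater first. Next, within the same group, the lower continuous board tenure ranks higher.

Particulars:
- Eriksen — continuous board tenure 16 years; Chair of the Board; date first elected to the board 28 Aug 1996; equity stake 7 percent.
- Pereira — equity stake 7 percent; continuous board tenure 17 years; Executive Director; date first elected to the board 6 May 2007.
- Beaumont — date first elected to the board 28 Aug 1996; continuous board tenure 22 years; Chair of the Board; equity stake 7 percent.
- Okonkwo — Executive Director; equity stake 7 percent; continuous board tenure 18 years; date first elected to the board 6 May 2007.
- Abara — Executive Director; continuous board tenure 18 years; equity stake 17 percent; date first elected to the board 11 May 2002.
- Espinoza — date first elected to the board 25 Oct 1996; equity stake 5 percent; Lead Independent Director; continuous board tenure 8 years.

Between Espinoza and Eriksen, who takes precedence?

By board role: Eriksen and Beaumont (Chair of the Board); then Espinoza (Lead Independent Director); then Abara, Pereira and Okonkwo (Executive Director).
Eriksen and Beaumont both have date first elected to the board 28 Aug 1996, so the next rule applies.
Eriksen and Beaumont both have equity stake 7 percent, so the next rule applies.
Among Eriksen and Beaumont, by continuous board tenure (lower first): Eriksen (16 years) before Beaumont (22 years).
Among Abara, Pereira and Okonkwo, by date first elected to the board (earlier first): Abara (11 May 2002) before Pereira and Okonkwo (6 May 2007).
Pereira and Okonkwo both have equity stake 7 percent, so the next rule applies.
Among Pereira and Okonkwo, by continuous board tenure (lower first): Pereira (17 years) before Okonkwo (18 years).
So Eriksen takes precedence.

Eriksen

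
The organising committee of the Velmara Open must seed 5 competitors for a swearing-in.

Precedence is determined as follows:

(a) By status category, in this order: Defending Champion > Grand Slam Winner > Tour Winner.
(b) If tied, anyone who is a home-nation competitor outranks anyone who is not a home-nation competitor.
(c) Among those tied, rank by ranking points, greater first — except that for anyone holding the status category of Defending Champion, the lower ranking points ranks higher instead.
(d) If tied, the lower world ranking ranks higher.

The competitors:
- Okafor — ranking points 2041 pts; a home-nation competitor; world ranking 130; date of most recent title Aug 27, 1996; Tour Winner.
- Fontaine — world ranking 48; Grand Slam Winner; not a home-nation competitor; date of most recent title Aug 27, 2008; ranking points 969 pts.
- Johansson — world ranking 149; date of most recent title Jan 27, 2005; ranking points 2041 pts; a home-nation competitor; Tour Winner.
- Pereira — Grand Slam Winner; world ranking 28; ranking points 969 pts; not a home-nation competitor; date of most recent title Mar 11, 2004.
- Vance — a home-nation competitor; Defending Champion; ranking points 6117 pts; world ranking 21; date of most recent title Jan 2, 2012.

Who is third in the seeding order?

Fontaine

By status category: Vance (Defending Champion); then Pereira and Fontaine (Grand Slam Winner); then Okafor and Johansson (Tour Winner).
Pereira and Fontaine are each not a home-nation competitor, so the next rule applies.
Pereira and Fontaine both have ranking points 969 pts, so the next rule applies.
Among Pereira and Fontaine, by world ranking (lower first): Pereira (28) before Fontaine (48).
Okafor and Johansson are each a home-nation competitor, so the next rule applies.
Okafor and Johansson both have ranking points 2041 pts, so the next rule applies.
Among Okafor and Johansson, by world ranking (lower first): Okafor (130) before Johansson (149).
Order: Vance, Pereira, Fontaine, Okafor, Johansson.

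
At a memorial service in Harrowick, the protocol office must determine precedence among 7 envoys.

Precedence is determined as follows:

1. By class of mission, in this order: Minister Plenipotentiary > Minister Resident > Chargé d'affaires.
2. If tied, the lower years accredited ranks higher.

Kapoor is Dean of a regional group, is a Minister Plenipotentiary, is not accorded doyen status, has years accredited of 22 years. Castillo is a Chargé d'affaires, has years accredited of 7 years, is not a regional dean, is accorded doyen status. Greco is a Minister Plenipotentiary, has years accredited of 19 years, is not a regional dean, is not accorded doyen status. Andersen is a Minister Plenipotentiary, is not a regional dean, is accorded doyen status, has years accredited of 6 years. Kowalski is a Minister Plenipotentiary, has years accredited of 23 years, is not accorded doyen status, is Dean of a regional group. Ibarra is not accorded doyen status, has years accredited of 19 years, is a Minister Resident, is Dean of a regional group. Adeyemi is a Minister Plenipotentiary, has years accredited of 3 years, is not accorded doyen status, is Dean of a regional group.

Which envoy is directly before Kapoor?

By class of mission: Adeyemi, Andersen, Greco, Kapoor and Kowalski (Minister Plenipotentiary); then Ibarra (Minister Resident); then Castillo (Chargé d'affaires).
Among Adeyemi, Andersen, Greco, Kapoor and Kowalski, by years accredited (lower first): Adeyemi (3 years) before Andersen (6 years) before Greco (19 years) before Kapoor (22 years) before Kowalski (23 years).
Order: Adeyemi, Andersen, Greco, Kapoor, Kowalski, Ibarra, Castillo.

Greco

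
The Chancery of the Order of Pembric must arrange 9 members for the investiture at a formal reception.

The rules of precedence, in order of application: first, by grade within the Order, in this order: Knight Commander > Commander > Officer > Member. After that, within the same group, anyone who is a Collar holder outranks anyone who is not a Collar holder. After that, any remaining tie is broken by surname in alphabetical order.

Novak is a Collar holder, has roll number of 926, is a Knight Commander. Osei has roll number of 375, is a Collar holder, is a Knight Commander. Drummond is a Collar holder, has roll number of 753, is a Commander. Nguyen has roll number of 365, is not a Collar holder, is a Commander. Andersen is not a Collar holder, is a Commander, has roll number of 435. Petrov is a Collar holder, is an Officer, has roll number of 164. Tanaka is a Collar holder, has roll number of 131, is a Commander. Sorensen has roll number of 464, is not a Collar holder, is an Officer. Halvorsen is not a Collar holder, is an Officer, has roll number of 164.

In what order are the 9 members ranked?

By grade within the Order: Novak and Osei (Knight Commander); then Drummond, Tanaka, Andersen and Nguyen (Commander); then Petrov, Halvorsen and Sorensen (Officer).
Novak and Osei are each a Collar holder, so the next rule applies.
Among Novak and Osei, alphabetically by surname: Novak before Osei.
Among Drummond, Tanaka, Andersen and Nguyen, a Collar holder before not a Collar holder: Drummond and Tanaka (a Collar holder) before Andersen and Nguyen (not a Collar holder).
Among Drummond and Tanaka, alphabetically by surname: Drummond before Tanaka.
Among Andersen and Nguyen, alphabetically by surname: Andersen before Nguyen.
Among Petrov, Halvorsen and Sorensen, a Collar holder before not a Collar holder: Petrov (a Collar holder) before Halvorsen and Sorensen (not a Collar holder).
Among Halvorsen and Sorensen, alphabetically by surname: Halvorsen before Sorensen.
Full order: Novak, Osei, Drummond, Tanaka, Andersen, Nguyen, Petrov, Halvorsen, Sorensen.

Novak, Osei, Drummond, Tanaka, Andersen, Nguyen, Petrov, Halvorsen, Sorensen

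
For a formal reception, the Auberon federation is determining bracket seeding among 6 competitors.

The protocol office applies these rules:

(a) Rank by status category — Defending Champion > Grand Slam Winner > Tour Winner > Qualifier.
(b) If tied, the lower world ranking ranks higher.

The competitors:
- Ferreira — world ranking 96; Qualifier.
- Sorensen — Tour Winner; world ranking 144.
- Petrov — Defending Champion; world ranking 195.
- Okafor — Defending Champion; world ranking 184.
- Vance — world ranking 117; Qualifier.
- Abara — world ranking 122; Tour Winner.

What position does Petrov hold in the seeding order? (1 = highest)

2

By status category: Okafor and Petrov (Defending Champion); then Abara and Sorensen (Tour Winner); then Ferreira and Vance (Qualifier).
Among Okafor and Petrov, by world ranking (lower first): Okafor (184) before Petrov (195).
Among Abara and Sorensen, by world ranking (lower first): Abara (122) before Sorensen (144).
Among Ferreira and Vance, by world ranking (lower first): Ferreira (96) before Vance (117).
Order: Okafor, Petrov, Abara, Sorensen, Ferreira, Vance. So position 2.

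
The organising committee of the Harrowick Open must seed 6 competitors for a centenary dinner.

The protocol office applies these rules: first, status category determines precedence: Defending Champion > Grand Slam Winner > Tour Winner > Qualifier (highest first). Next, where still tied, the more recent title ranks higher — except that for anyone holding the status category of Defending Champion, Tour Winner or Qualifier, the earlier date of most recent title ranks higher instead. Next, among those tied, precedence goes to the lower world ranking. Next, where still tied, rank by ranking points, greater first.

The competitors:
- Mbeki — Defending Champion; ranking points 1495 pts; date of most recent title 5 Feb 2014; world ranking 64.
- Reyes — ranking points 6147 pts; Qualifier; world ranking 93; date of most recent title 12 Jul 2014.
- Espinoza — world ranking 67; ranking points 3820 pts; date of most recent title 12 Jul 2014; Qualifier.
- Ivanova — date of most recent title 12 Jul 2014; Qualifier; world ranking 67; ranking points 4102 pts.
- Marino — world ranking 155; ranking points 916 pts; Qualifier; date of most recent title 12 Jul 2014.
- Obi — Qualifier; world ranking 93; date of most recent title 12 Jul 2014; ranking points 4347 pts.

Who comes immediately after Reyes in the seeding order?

Obi

By status category: Mbeki (Defending Champion); then Ivanova, Espinoza, Reyes, Obi and Marino (Qualifier).
Ivanova, Espinoza, Reyes, Obi and Marino all have date of most recent title 12 Jul 2014, so the next rule applies.
Among Ivanova, Espinoza, Reyes, Obi and Marino, by world ranking (lower first): Ivanova and Espinoza (67) before Reyes and Obi (93) before Marino (155).
Among Ivanova and Espinoza, by ranking points (higher first): Ivanova (4102 pts) before Espinoza (3820 pts).
Among Reyes and Obi, by ranking points (higher first): Reyes (6147 pts) before Obi (4347 pts).
Order: Mbeki, Ivanova, Espinoza, Reyes, Obi, Marino.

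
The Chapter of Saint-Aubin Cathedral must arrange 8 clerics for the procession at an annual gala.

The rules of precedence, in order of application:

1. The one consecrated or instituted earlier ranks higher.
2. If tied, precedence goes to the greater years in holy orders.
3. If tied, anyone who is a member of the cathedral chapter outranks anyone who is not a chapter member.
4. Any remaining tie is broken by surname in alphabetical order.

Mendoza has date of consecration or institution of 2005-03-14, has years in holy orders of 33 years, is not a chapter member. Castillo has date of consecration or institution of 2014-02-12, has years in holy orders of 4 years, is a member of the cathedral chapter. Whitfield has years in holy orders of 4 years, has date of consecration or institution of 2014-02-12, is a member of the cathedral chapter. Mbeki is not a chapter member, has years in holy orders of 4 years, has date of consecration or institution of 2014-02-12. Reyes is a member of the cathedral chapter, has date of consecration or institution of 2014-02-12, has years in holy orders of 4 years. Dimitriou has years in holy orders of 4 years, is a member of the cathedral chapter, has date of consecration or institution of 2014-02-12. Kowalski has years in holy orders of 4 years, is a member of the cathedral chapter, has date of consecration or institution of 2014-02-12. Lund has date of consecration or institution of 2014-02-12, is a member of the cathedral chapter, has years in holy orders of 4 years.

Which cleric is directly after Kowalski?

By date of consecration or institution (earlier first): Mendoza (2005-03-14); then Castillo, Dimitriou, Kowalski, Lund, Reyes, Whitfield and Mbeki (each 2014-02-12).
Castillo, Dimitriou, Kowalski, Lund, Reyes, Whitfield and Mbeki all have years in holy orders 4 years, so the next rule applies.
Among Castillo, Dimitriou, Kowalski, Lund, Reyes, Whitfield and Mbeki, a member of the cathedral chapter before not a chapter member: Castillo, Dimitriou, Kowalski, Lund, Reyes and Whitfield (a member of the cathedral chapter) before Mbeki (not a chapter member).
Among Castillo, Dimitriou, Kowalski, Lund, Reyes and Whitfield, alphabetically by surname: Castillo before Dimitriou before Kowalski before Lund before Reyes before Whitfield.
Order: Mendoza, Castillo, Dimitriou, Kowalski, Lund, Reyes, Whitfield, Mbeki.

Lund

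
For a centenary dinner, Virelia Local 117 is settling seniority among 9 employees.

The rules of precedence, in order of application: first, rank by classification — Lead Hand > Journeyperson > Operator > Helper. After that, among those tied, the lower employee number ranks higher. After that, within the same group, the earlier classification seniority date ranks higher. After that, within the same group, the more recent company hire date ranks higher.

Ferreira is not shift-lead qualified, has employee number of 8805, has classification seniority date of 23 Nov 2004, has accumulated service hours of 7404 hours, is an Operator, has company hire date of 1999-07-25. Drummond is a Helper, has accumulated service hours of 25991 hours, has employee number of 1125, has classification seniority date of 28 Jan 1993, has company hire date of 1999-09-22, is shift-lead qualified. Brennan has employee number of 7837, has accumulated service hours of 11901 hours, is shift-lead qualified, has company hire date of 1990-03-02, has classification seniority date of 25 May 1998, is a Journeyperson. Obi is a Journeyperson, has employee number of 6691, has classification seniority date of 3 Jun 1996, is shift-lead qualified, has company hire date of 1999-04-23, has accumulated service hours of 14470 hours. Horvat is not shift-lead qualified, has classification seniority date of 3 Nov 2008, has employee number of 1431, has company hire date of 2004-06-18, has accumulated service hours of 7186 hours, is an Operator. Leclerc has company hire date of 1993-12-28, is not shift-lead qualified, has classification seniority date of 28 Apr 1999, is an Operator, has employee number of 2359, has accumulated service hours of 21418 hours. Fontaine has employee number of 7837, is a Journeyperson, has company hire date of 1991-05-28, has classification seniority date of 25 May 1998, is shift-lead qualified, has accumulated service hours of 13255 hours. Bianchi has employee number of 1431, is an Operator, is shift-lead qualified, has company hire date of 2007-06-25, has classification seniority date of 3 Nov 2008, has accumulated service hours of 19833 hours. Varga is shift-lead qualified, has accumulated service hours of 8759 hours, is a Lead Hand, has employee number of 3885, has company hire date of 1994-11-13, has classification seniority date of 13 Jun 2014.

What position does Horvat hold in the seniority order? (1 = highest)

6

By classification: Varga (Lead Hand); then Obi, Fontaine and Brennan (Journeyperson); then Bianchi, Horvat, Leclerc and Ferreira (Operator); then Drummond (Helper).
Among Obi, Fontaine and Brennan, by employee number (lower first): Obi (6691) before Fontaine and Brennan (7837).
Fontaine and Brennan both have classification seniority date 25 May 1998, so the next rule applies.
Among Fontaine and Brennan, by company hire date (later first): Fontaine (1991-05-28) before Brennan (1990-03-02).
Among Bianchi, Horvat, Leclerc and Ferreira, by employee number (lower first): Bianchi and Horvat (1431) before Leclerc (2359) before Ferreira (8805).
Bianchi and Horvat both have classification seniority date 3 Nov 2008, so the next rule applies.
Among Bianchi and Horvat, by company hire date (later first): Bianchi (2007-06-25) before Horvat (2004-06-18).
Order: Varga, Obi, Fontaine, Brennan, Bianchi, Horvat, Leclerc, Ferreira, Drummond. So position 6.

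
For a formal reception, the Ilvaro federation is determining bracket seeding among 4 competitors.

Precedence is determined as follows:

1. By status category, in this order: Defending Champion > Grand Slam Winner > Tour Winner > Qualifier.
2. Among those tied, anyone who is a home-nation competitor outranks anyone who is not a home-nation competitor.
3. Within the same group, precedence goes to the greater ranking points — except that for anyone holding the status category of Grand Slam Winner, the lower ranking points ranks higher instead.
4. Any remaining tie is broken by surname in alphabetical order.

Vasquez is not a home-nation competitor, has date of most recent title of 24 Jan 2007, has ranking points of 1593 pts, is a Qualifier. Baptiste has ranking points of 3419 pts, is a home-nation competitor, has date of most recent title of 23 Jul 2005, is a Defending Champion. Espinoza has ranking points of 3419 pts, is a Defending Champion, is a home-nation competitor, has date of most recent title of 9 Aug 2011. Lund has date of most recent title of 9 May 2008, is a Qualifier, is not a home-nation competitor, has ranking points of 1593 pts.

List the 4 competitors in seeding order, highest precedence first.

Baptiste, Espinoza, Lund, Vasquez

By status category: Baptiste and Espinoza (Defending Champion); then Lund and Vasquez (Qualifier).
Baptiste and Espinoza are each a home-nation competitor, so the next rule applies.
Baptiste and Espinoza both have ranking points 3419 pts, so the next rule applies.
Among Baptiste and Espinoza, alphabetically by surname: Baptiste before Espinoza.
Lund and Vasquez are each not a home-nation competitor, so the next rule applies.
Lund and Vasquez both have ranking points 1593 pts, so the next rule applies.
Among Lund and Vasquez, alphabetically by surname: Lund before Vasquez.
Full order: Baptiste, Espinoza, Lund, Vasquez.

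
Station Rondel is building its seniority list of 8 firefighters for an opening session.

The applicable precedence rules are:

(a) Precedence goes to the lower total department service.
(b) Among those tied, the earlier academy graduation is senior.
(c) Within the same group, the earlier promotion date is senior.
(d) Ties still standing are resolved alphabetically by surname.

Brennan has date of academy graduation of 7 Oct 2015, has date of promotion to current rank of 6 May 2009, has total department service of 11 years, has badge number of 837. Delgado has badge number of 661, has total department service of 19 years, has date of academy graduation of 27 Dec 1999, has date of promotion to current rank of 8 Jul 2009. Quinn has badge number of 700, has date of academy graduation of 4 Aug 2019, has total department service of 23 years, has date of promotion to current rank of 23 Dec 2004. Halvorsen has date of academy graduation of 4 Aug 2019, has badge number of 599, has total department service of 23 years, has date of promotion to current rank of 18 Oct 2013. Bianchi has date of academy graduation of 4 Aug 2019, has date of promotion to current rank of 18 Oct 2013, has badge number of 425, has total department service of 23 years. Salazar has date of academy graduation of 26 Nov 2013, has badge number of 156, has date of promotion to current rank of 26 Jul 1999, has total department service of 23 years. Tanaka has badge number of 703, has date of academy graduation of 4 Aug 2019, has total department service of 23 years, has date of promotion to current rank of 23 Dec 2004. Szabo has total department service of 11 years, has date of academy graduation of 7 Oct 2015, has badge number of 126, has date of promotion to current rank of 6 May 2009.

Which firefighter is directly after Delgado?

Salazar

By total department service (lower first): Brennan and Szabo (both 11 years); then Delgado (19 years); then Salazar, Quinn, Tanaka, Bianchi and Halvorsen (each 23 years).
Brennan and Szabo both have date of academy graduation 7 Oct 2015, so the next rule applies.
Brennan and Szabo both have date of promotion to current rank 6 May 2009, so the next rule applies.
Among Brennan and Szabo, alphabetically by surname: Brennan before Szabo.
Among Salazar, Quinn, Tanaka, Bianchi and Halvorsen, by date of academy graduation (earlier first): Salazar (26 Nov 2013) before Quinn, Tanaka, Bianchi and Halvorsen (4 Aug 2019).
Among Quinn, Tanaka, Bianchi and Halvorsen, by date of promotion to current rank (earlier first): Quinn and Tanaka (23 Dec 2004) before Bianchi and Halvorsen (18 Oct 2013).
Among Quinn and Tanaka, alphabetically by surname: Quinn before Tanaka.
Among Bianchi and Halvorsen, alphabetically by surname: Bianchi before Halvorsen.
Order: Brennan, Szabo, Delgado, Salazar, Quinn, Tanaka, Bianchi, Halvorsen.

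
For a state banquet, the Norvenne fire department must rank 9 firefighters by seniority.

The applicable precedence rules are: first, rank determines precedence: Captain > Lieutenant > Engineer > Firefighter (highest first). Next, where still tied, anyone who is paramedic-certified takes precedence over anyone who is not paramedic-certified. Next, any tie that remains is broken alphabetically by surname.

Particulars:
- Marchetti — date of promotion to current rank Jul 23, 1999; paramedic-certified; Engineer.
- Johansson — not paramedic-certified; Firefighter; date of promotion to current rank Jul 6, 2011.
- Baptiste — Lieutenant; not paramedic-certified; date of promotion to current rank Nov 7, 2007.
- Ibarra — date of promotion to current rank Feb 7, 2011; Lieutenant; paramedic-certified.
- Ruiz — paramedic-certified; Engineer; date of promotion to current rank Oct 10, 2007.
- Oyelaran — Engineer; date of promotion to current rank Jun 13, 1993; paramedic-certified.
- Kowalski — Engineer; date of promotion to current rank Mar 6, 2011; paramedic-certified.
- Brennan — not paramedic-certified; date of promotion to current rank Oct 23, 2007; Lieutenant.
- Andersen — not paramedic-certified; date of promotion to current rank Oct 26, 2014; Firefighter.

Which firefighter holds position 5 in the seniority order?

Marchetti

By rank: Ibarra, Baptiste and Brennan (Lieutenant); then Kowalski, Marchetti, Oyelaran and Ruiz (Engineer); then Andersen and Johansson (Firefighter).
Among Ibarra, Baptiste and Brennan, paramedic-certified before not paramedic-certified: Ibarra (paramedic-certified) before Baptiste and Brennan (not paramedic-certified).
Among Baptiste and Brennan, alphabetically by surname: Baptiste before Brennan.
Kowalski, Marchetti, Oyelaran and Ruiz are each paramedic-certified, so the next rule applies.
Among Kowalski, Marchetti, Oyelaran and Ruiz, alphabetically by surname: Kowalski before Marchetti before Oyelaran before Ruiz.
Andersen and Johansson are each not paramedic-certified, so the next rule applies.
Among Andersen and Johansson, alphabetically by surname: Andersen before Johansson.
Order: Ibarra, Baptiste, Brennan, Kowalski, Marchetti, Oyelaran, Ruiz, Andersen, Johansson.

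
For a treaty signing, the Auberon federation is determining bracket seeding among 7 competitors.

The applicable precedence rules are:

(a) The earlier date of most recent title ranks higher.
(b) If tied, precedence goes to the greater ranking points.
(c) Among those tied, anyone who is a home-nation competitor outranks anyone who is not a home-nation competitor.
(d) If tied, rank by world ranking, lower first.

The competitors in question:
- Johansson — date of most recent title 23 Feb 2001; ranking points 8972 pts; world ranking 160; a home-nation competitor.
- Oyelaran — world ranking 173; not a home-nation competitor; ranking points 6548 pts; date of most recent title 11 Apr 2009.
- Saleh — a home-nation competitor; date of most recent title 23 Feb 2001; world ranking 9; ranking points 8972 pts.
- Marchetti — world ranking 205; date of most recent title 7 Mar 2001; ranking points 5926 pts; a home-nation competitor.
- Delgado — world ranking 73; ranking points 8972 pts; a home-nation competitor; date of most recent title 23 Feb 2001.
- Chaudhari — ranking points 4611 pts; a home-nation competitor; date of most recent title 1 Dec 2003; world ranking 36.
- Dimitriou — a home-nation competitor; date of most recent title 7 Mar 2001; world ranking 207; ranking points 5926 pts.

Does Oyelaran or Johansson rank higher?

Johansson

By date of most recent title (earlier first): Saleh, Delgado and Johansson (each 23 Feb 2001); then Marchetti and Dimitriou (both 7 Mar 2001); then Chaudhari (1 Dec 2003); then Oyelaran (11 Apr 2009).
Saleh, Delgado and Johansson all have ranking points 8972 pts, so the next rule applies.
Saleh, Delgado and Johansson are each a home-nation competitor, so the next rule applies.
Among Saleh, Delgado and Johansson, by world ranking (lower first): Saleh (9) before Delgado (73) before Johansson (160).
Marchetti and Dimitriou both have ranking points 5926 pts, so the next rule applies.
Marchetti and Dimitriou are each a home-nation competitor, so the next rule applies.
Among Marchetti and Dimitriou, by world ranking (lower first): Marchetti (205) before Dimitriou (207).
So Johansson takes precedence.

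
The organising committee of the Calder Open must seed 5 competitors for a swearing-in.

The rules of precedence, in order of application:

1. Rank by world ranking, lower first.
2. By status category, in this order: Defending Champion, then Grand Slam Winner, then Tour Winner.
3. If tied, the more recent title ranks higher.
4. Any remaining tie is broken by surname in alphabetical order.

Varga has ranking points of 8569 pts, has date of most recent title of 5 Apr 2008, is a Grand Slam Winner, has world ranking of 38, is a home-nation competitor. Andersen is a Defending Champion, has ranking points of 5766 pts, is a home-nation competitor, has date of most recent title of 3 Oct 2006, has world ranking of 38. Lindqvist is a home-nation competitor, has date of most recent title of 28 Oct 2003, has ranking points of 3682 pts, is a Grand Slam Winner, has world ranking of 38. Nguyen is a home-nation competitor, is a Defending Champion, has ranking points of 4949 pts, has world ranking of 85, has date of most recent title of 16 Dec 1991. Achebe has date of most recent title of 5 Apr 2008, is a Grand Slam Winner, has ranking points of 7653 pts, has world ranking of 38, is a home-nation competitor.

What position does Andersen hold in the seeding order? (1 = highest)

By world ranking (lower first): Andersen, Achebe, Varga and Lindqvist (each 38); then Nguyen (85).
Among Andersen, Achebe, Varga and Lindqvist, by status category: Andersen (Defending Champion) before Achebe, Varga and Lindqvist (Grand Slam Winner).
Among Achebe, Varga and Lindqvist, by date of most recent title (later first): Achebe and Varga (5 Apr 2008) before Lindqvist (28 Oct 2003).
Among Achebe and Varga, alphabetically by surname: Achebe before Varga.
Order: Andersen, Achebe, Varga, Lindqvist, Nguyen. So position 1.

1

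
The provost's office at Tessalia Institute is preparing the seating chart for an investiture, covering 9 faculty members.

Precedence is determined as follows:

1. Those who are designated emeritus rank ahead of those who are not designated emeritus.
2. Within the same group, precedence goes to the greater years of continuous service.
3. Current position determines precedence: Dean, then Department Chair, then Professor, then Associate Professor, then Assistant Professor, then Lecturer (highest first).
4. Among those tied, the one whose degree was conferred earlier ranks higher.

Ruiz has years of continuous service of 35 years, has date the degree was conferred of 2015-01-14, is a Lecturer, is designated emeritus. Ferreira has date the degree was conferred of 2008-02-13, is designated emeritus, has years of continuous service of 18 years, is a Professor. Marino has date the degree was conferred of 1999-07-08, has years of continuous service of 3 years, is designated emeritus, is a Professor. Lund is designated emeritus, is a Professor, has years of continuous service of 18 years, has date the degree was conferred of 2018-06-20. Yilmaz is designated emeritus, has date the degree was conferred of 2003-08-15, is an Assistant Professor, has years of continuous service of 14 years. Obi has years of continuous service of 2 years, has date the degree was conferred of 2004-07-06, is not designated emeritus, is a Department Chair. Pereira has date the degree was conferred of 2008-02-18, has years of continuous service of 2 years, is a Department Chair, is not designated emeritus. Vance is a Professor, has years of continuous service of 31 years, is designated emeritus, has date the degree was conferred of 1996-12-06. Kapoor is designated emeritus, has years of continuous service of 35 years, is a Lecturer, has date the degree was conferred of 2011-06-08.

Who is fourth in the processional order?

By the first rule: Kapoor, Ruiz, Vance, Ferreira, Lund, Yilmaz and Marino (each designated emeritus); then Obi and Pereira (both not designated emeritus).
Among Kapoor, Ruiz, Vance, Ferreira, Lund, Yilmaz and Marino, by years of continuous service (higher first): Kapoor and Ruiz (35 years) before Vance (31 years) before Ferreira and Lund (18 years) before Yilmaz (14 years) before Marino (3 years).
Kapoor and Ruiz are each Lecturer, so the next rule applies.
Among Kapoor and Ruiz, by date the degree was conferred (earlier first): Kapoor (2011-06-08) before Ruiz (2015-01-14).
Ferreira and Lund are each Professor, so the next rule applies.
Among Ferreira and Lund, by date the degree was conferred (earlier first): Ferreira (2008-02-13) before Lund (2018-06-20).
Obi and Pereira both have years of continuous service 2 years, so the next rule applies.
Obi and Pereira are each Department Chair, so the next rule applies.
Among Obi and Pereira, by date the degree was conferred (earlier first): Obi (2004-07-06) before Pereira (2008-02-18).
Order: Kapoor, Ruiz, Vance, Ferreira, Lund, Yilmaz, Marino, Obi, Pereira.

Ferreira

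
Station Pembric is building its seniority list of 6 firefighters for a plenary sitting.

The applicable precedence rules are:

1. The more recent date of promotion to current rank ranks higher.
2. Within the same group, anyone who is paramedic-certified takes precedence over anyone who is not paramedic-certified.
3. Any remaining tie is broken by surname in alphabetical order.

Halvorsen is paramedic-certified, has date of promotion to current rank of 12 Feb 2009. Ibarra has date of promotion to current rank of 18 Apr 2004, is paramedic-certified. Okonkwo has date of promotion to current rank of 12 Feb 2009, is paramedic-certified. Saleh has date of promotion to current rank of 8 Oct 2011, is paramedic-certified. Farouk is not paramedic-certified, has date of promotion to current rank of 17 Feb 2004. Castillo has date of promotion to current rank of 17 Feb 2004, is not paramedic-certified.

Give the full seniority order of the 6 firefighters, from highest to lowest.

By date of promotion to current rank (later first): Saleh (8 Oct 2011); then Halvorsen and Okonkwo (both 12 Feb 2009); then Ibarra (18 Apr 2004); then Castillo and Farouk (both 17 Feb 2004).
Halvorsen and Okonkwo are each paramedic-certified, so the next rule applies.
Among Halvorsen and Okonkwo, alphabetically by surname: Halvorsen before Okonkwo.
Castillo and Farouk are each not paramedic-certified, so the next rule applies.
Among Castillo and Farouk, alphabetically by surname: Castillo before Farouk.
Full order: Saleh, Halvorsen, Okonkwo, Ibarra, Castillo, Farouk.

Saleh, Halvorsen, Okonkwo, Ibarra, Castillo, Farouk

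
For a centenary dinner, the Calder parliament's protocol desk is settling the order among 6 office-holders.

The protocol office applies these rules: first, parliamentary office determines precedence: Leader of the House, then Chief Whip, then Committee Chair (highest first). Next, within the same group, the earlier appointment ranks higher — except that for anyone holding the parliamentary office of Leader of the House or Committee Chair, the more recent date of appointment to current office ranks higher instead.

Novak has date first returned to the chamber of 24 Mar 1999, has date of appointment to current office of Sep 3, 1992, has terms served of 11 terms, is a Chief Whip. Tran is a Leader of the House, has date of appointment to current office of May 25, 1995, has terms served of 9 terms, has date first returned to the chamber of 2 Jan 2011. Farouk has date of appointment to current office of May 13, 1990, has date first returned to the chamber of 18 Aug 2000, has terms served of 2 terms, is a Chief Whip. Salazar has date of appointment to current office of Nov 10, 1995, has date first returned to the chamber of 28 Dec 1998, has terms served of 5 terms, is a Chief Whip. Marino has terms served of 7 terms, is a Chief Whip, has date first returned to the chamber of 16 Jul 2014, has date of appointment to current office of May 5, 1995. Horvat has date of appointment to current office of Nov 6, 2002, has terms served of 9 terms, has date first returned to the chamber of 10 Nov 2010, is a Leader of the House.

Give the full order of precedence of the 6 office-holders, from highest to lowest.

By parliamentary office: Horvat and Tran (Leader of the House); then Farouk, Novak, Marino and Salazar (Chief Whip).
Among Horvat and Tran, by date of appointment to current office (later first) (reversed rule for this group): Horvat (Nov 6, 2002) before Tran (May 25, 1995).
Among Farouk, Novak, Marino and Salazar, by date of appointment to current office (earlier first): Farouk (May 13, 1990) before Novak (Sep 3, 1992) before Marino (May 5, 1995) before Salazar (Nov 10, 1995).
Full order: Horvat, Tran, Farouk, Novak, Marino, Salazar.

Horvat, Tran, Farouk, Novak, Marino, Salazar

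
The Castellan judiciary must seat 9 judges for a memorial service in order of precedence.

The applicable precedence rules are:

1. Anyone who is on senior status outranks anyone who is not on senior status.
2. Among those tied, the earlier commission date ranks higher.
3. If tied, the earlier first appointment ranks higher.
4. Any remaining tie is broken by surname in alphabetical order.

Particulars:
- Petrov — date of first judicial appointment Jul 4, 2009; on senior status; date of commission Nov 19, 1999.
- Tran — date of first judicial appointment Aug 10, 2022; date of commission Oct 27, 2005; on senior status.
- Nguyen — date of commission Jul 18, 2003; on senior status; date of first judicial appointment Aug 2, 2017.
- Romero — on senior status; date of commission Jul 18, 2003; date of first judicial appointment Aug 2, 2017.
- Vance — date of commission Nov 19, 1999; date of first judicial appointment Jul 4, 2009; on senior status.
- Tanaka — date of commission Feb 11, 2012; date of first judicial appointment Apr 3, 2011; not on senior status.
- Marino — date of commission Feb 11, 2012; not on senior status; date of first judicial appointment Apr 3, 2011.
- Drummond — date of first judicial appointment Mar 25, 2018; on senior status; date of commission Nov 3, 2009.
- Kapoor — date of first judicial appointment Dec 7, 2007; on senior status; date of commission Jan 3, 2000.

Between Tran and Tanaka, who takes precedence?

Tran

By the first rule: Petrov, Vance, Kapoor, Nguyen, Romero, Tran and Drummond (each on senior status); then Marino and Tanaka (both not on senior status).
Among Petrov, Vance, Kapoor, Nguyen, Romero, Tran and Drummond, by date of commission (earlier first): Petrov and Vance (Nov 19, 1999) before Kapoor (Jan 3, 2000) before Nguyen and Romero (Jul 18, 2003) before Tran (Oct 27, 2005) before Drummond (Nov 3, 2009).
Petrov and Vance both have date of first judicial appointment Jul 4, 2009, so the next rule applies.
Among Petrov and Vance, alphabetically by surname: Petrov before Vance.
Nguyen and Romero both have date of first judicial appointment Aug 2, 2017, so the next rule applies.
Among Nguyen and Romero, alphabetically by surname: Nguyen before Romero.
Marino and Tanaka both have date of commission Feb 11, 2012, so the next rule applies.
Marino and Tanaka both have date of first judicial appointment Apr 3, 2011, so the next rule applies.
Among Marino and Tanaka, alphabetically by surname: Marino before Tanaka.
So Tran takes precedence.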